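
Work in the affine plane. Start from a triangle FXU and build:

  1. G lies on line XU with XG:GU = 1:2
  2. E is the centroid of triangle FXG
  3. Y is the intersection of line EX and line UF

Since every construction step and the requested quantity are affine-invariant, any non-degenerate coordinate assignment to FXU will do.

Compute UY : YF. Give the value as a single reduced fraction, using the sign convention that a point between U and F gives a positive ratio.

Set F = (0, 0), X = (1, 0), U = (0, 1); any affine frame gives the same invariant.
1. G lies on line XU with XG:GU = 1:2 ⇒ G = (2/3, 1/3)
2. E is the centroid of triangle FXG ⇒ E = (5/9, 1/9)
3. Y is the intersection of line EX and line UF ⇒ Y = (0, 1/4)
Y = U + t·(F−U) with t = 3/4, so UY:YF = t:(1−t) = 3/4:1/4

UY:YF = 3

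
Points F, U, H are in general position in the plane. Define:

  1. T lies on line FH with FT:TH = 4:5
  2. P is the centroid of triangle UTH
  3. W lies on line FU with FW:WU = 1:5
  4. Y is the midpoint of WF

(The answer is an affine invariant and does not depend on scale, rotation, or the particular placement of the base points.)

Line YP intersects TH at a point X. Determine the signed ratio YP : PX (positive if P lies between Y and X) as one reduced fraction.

Choose coordinates F = (0, 0), U = (1, 0), H = (0, 1).
1. T lies on line FH with FT:TH = 4:5 ⇒ T = (0, 4/9)
2. P is the centroid of triangle UTH ⇒ P = (1/3, 13/27)
3. W lies on line FU with FW:WU = 1:5 ⇒ W = (1/6, 0)
4. Y is the midpoint of WF ⇒ Y = (1/12, 0)
line YP meets TH at X = (0, -13/81)
P = Y + t·(X−Y) with t = -3, so YP:PX = -3:4

YP:PX = -3/4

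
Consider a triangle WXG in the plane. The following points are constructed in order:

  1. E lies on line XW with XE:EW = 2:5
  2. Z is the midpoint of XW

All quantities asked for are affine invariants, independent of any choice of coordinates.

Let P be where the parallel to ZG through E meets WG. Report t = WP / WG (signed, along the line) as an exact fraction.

t = 10/7

Set W = (0, 0), X = (1, 0), G = (0, 1); any affine frame gives the same invariant.
1. E lies on line XW with XE:EW = 2:5 ⇒ E = (5/7, 0)
2. Z is the midpoint of XW ⇒ Z = (1/2, 0)
through E parallel to ZG: direction (-1/2, 1); meets WG at P = (0, 10/7)
P = W + t·(G−W) with t = 10/7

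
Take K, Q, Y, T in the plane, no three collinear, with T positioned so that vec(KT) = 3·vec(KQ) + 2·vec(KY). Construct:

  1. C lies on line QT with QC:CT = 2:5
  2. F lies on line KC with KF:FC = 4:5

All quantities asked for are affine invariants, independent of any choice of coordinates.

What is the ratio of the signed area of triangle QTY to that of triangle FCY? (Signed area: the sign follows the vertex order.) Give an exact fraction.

Work in coordinates with K = (0, 0), Q = (1, 0), Y = (0, 1), T = (3, 2).
1. C lies on line QT with QC:CT = 2:5 ⇒ C = (11/7, 4/7)
2. F lies on line KC with KF:FC = 4:5 ⇒ F = (44/63, 16/63)
2·[QTY] = 4, 2·[FCY] = 55/63
[QTY]:[FCY] = 4:55/63 = 252/55

[QTY]:[FCY] = 252/55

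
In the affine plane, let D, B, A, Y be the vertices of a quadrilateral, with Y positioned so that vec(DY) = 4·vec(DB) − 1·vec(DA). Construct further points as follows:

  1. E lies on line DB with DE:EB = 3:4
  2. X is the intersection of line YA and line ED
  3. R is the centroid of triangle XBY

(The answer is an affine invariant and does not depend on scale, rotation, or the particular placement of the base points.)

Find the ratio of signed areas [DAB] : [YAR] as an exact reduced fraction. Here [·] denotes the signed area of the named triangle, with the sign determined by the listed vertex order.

Work in coordinates with D = (0, 0), B = (1, 0), A = (0, 1), Y = (4, -1).
1. E lies on line DB with DE:EB = 3:4 ⇒ E = (3/7, 0)
2. X is the intersection of line YA and line ED ⇒ X = (2, 0)
3. R is the centroid of triangle XBY ⇒ R = (7/3, -1/3)
2·[DAB] = -1, 2·[YAR] = 2/3
[DAB]:[YAR] = -1:2/3 = -3/2

[DAB]:[YAR] = -3/2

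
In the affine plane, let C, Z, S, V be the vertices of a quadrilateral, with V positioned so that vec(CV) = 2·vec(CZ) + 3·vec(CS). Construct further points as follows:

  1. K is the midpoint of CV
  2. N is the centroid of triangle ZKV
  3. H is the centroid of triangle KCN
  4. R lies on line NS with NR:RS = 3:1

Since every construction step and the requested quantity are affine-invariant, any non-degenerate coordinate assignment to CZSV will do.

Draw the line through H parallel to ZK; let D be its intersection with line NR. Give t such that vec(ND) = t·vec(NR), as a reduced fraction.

Set C = (0, 0), Z = (1, 0), S = (0, 1), V = (2, 3); any affine frame gives the same invariant.
1. K is the midpoint of CV ⇒ K = (1, 3/2)
2. N is the centroid of triangle ZKV ⇒ N = (4/3, 3/2)
3. H is the centroid of triangle KCN ⇒ H = (7/9, 1)
4. R lies on line NS with NR:RS = 3:1 ⇒ R = (1/3, 9/8)
through H parallel to ZK: direction (0, 3/2); meets NR at D = (7/9, 31/24)
D = N + t·(R−N) with t = 5/9

t = 5/9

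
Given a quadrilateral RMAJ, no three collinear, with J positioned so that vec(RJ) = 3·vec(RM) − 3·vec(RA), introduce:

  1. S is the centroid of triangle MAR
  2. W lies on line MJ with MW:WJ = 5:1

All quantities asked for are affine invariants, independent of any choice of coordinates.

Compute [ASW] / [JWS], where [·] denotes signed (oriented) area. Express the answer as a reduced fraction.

[ASW]:[JWS] = 11/4

Assign R = (0, 0), M = (1, 0), A = (0, 1), J = (3, -3) — the answer is frame-independent, so this choice is without loss of generality.
1. S is the centroid of triangle MAR ⇒ S = (1/3, 1/3)
2. W lies on line MJ with MW:WJ = 5:1 ⇒ W = (8/3, -5/2)
2·[ASW] = 11/18, 2·[JWS] = 2/9
[ASW]:[JWS] = 11/18:2/9 = 11/4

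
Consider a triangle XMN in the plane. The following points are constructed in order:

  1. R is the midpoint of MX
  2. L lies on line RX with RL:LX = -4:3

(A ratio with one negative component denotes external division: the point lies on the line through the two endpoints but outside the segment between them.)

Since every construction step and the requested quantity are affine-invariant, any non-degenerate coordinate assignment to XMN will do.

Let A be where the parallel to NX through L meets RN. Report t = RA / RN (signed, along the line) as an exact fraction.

Work in coordinates with X = (0, 0), M = (1, 0), N = (0, 1).
1. R is the midpoint of MX ⇒ R = (1/2, 0)
2. L lies on line RX with RL:LX = -4:3 ⇒ L = (-3/2, 0)
through L parallel to NX: direction (0, -1); meets RN at A = (-3/2, 4)
A = R + t·(N−R) with t = 4

t = 4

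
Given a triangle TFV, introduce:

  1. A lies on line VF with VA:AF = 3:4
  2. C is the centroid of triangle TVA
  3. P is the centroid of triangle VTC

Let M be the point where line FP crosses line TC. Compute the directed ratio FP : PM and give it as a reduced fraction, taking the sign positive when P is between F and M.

FP:PM = -12

Work in coordinates with T = (0, 0), F = (1, 0), V = (0, 1).
1. A lies on line VF with VA:AF = 3:4 ⇒ A = (3/7, 4/7)
2. C is the centroid of triangle TVA ⇒ C = (1/7, 11/21)
3. P is the centroid of triangle VTC ⇒ P = (1/21, 32/63)
line FP meets TC at M = (8/63, 88/189)
P = F + t·(M−F) with t = 12/11, so FP:PM = 12/11:-1/11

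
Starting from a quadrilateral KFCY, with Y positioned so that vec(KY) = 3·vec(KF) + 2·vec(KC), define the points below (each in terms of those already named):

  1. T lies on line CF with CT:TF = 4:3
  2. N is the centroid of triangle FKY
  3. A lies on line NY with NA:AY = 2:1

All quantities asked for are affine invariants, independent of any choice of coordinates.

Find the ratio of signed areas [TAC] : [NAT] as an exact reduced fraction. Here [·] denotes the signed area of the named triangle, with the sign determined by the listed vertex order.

Choose coordinates K = (0, 0), F = (1, 0), C = (0, 1), Y = (3, 2).
1. T lies on line CF with CT:TF = 4:3 ⇒ T = (4/7, 3/7)
2. N is the centroid of triangle FKY ⇒ N = (4/3, 2/3)
3. A lies on line NY with NA:AY = 2:1 ⇒ A = (22/9, 14/9)
2·[TAC] = 12/7, 2·[NAT] = 26/63
[TAC]:[NAT] = 12/7:26/63 = 54/13

[TAC]:[NAT] = 54/13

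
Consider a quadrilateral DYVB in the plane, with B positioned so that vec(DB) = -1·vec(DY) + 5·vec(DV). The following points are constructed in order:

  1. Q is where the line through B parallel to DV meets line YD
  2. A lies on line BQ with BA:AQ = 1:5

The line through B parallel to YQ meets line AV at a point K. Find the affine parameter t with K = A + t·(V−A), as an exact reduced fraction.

Choose coordinates D = (0, 0), Y = (1, 0), V = (0, 1), B = (-1, 5).
1. Q is where the line through B parallel to DV meets line YD ⇒ Q = (-1, 0)
2. A lies on line BQ with BA:AQ = 1:5 ⇒ A = (-1, 25/6)
through B parallel to YQ: direction (-2, 0); meets AV at K = (-24/19, 5)
K = A + t·(V−A) with t = -5/19

t = -5/19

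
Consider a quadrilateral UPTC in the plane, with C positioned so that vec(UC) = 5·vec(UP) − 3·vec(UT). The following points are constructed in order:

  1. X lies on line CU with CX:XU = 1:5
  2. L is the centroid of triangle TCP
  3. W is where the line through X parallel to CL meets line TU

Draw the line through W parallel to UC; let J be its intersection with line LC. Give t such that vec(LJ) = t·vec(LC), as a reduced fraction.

Set U = (0, 0), P = (1, 0), T = (0, 1), C = (5, -3); any affine frame gives the same invariant.
1. X lies on line CU with CX:XU = 1:5 ⇒ X = (25/6, -5/2)
2. L is the centroid of triangle TCP ⇒ L = (2, -2/3)
3. W is where the line through X parallel to CL meets line TU ⇒ W = (0, 20/27)
through W parallel to UC: direction (5, -3); meets LC at J = (5/6, 13/54)
J = L + t·(C−L) with t = -7/18

t = -7/18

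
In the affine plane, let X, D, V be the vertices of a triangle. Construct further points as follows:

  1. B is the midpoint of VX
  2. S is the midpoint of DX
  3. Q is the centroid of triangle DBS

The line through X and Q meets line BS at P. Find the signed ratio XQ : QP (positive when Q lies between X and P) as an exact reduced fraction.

Set X = (0, 0), D = (1, 0), V = (0, 1); any affine frame gives the same invariant.
1. B is the midpoint of VX ⇒ B = (0, 1/2)
2. S is the midpoint of DX ⇒ S = (1/2, 0)
3. Q is the centroid of triangle DBS ⇒ Q = (1/2, 1/6)
line XQ meets BS at P = (3/8, 1/8)
Q = X + t·(P−X) with t = 4/3, so XQ:QP = 4/3:-1/3

XQ:QP = -4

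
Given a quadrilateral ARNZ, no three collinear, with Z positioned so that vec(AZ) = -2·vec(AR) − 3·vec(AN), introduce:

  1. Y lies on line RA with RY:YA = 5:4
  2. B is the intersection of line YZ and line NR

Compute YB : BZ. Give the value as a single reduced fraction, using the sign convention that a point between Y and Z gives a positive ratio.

Work in coordinates with A = (0, 0), R = (1, 0), N = (0, 1), Z = (-2, -3).
1. Y lies on line RA with RY:YA = 5:4 ⇒ Y = (4/9, 0)
2. B is the intersection of line YZ and line NR ⇒ B = (34/49, 15/49)
B = Y + t·(Z−Y) with t = -5/49, so YB:BZ = t:(1−t) = -5/49:54/49

YB:BZ = -5/54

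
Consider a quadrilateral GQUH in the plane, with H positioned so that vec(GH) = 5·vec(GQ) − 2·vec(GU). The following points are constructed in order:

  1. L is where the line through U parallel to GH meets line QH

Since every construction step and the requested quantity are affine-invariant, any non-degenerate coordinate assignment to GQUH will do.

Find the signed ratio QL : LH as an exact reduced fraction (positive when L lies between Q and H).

Work in coordinates with G = (0, 0), Q = (1, 0), U = (0, 1), H = (5, -2).
1. L is where the line through U parallel to GH meets line QH ⇒ L = (-5, 3)
L = Q + t·(H−Q) with t = -3/2, so QL:LH = t:(1−t) = -3/2:5/2

QL:LH = -3/5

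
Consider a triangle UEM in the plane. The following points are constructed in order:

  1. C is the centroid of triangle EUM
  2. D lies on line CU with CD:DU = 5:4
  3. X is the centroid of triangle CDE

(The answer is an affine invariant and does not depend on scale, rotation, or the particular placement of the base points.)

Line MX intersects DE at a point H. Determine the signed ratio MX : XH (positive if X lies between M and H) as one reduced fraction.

MX:XH = 52/5

Work in coordinates with U = (0, 0), E = (1, 0), M = (0, 1).
1. C is the centroid of triangle EUM ⇒ C = (1/3, 1/3)
2. D lies on line CU with CD:DU = 5:4 ⇒ D = (4/27, 4/27)
3. X is the centroid of triangle CDE ⇒ X = (40/81, 13/81)
line MX meets DE at H = (190/351, 28/351)
X = M + t·(H−M) with t = 52/57, so MX:XH = 52/57:5/57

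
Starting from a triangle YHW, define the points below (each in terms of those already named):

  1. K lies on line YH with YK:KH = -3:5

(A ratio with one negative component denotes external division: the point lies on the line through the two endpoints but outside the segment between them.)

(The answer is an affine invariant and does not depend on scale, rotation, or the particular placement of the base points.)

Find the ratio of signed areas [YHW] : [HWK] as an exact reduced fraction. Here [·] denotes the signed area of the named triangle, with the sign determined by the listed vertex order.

Assign Y = (0, 0), H = (1, 0), W = (0, 1) — the answer is frame-independent, so this choice is without loss of generality.
1. K lies on line YH with YK:KH = -3:5 ⇒ K = (-3/2, 0)
2·[YHW] = 1, 2·[HWK] = 5/2
[YHW]:[HWK] = 1:5/2 = 2/5

[YHW]:[HWK] = 2/5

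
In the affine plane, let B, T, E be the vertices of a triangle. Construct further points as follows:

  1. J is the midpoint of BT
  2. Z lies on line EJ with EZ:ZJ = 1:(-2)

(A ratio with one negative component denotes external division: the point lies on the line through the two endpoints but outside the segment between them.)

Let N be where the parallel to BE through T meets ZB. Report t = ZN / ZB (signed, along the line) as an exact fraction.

Assign B = (0, 0), T = (1, 0), E = (0, 1) — the answer is frame-independent, so this choice is without loss of generality.
1. J is the midpoint of BT ⇒ J = (1/2, 0)
2. Z lies on line EJ with EZ:ZJ = 1:(-2) ⇒ Z = (-1/2, 2)
through T parallel to BE: direction (0, 1); meets ZB at N = (1, -4)
N = Z + t·(B−Z) with t = 3

t = 3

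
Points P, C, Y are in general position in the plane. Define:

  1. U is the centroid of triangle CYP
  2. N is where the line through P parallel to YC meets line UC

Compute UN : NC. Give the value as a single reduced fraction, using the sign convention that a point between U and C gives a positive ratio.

UN:NC = -2/3

Work in coordinates with P = (0, 0), C = (1, 0), Y = (0, 1).
1. U is the centroid of triangle CYP ⇒ U = (1/3, 1/3)
2. N is where the line through P parallel to YC meets line UC ⇒ N = (-1, 1)
N = U + t·(C−U) with t = -2, so UN:NC = t:(1−t) = -2:3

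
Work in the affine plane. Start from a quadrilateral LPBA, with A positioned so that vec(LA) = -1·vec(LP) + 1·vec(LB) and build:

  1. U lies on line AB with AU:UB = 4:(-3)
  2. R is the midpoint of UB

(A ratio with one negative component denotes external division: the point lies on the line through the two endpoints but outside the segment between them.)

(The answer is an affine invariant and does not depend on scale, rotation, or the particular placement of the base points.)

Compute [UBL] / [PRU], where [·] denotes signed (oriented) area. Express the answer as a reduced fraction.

Choose coordinates L = (0, 0), P = (1, 0), B = (0, 1), A = (-1, 1).
1. U lies on line AB with AU:UB = 4:(-3) ⇒ U = (3, 1)
2. R is the midpoint of UB ⇒ R = (3/2, 1)
2·[UBL] = 3, 2·[PRU] = -3/2
[UBL]:[PRU] = 3:-3/2 = -2

[UBL]:[PRU] = -2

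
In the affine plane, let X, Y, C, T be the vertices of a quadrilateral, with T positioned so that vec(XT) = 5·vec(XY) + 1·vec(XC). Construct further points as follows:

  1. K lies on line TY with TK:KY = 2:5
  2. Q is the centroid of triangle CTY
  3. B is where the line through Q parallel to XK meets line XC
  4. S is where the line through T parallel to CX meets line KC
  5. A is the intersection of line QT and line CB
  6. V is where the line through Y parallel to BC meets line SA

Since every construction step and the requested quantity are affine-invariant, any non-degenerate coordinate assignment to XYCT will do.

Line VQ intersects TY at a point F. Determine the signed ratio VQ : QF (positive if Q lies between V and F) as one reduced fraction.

Choose coordinates X = (0, 0), Y = (1, 0), C = (0, 1), T = (5, 1).
1. K lies on line TY with TK:KY = 2:5 ⇒ K = (27/7, 5/7)
2. Q is the centroid of triangle CTY ⇒ Q = (2, 2/3)
3. B is where the line through Q parallel to XK meets line XC ⇒ B = (0, 8/27)
4. S is where the line through T parallel to CX meets line KC ⇒ S = (5, 17/27)
5. A is the intersection of line QT and line CB ⇒ A = (0, 4/9)
6. V is where the line through Y parallel to BC meets line SA ⇒ V = (1, 13/27)
line VQ meets TY at F = (59/7, 13/7)
Q = V + t·(F−V) with t = 7/52, so VQ:QF = 7/52:45/52

VQ:QF = 7/45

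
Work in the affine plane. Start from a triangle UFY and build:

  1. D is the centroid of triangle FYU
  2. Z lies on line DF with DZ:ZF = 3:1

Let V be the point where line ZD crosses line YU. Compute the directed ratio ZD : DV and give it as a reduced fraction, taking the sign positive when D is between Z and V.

ZD:DV = 3/2

Set U = (0, 0), F = (1, 0), Y = (0, 1); any affine frame gives the same invariant.
1. D is the centroid of triangle FYU ⇒ D = (1/3, 1/3)
2. Z lies on line DF with DZ:ZF = 3:1 ⇒ Z = (5/6, 1/12)
line ZD meets YU at V = (0, 1/2)
D = Z + t·(V−Z) with t = 3/5, so ZD:DV = 3/5:2/5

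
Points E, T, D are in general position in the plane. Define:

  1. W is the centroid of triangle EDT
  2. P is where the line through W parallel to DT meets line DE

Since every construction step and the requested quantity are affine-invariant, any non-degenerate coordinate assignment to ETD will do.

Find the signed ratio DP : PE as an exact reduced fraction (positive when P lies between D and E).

Choose coordinates E = (0, 0), T = (1, 0), D = (0, 1).
1. W is the centroid of triangle EDT ⇒ W = (1/3, 1/3)
2. P is where the line through W parallel to DT meets line DE ⇒ P = (0, 2/3)
P = D + t·(E−D) with t = 1/3, so DP:PE = t:(1−t) = 1/3:2/3

DP:PE = 1/2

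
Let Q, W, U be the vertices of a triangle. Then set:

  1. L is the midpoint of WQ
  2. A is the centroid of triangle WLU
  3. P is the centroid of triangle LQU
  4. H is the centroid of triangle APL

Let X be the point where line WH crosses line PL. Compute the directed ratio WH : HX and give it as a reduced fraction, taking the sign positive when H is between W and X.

WH:HX = 7/2

Work in coordinates with Q = (0, 0), W = (1, 0), U = (0, 1).
1. L is the midpoint of WQ ⇒ L = (1/2, 0)
2. A is the centroid of triangle WLU ⇒ A = (1/2, 1/3)
3. P is the centroid of triangle LQU ⇒ P = (1/6, 1/3)
4. H is the centroid of triangle APL ⇒ H = (7/18, 2/9)
line WH meets PL at X = (3/14, 2/7)
H = W + t·(X−W) with t = 7/9, so WH:HX = 7/9:2/9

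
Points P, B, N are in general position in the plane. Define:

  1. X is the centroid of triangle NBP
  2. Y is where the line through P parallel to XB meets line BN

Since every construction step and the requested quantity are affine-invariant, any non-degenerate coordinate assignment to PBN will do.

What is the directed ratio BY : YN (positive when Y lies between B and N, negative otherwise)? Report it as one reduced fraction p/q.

Assign P = (0, 0), B = (1, 0), N = (0, 1) — the answer is frame-independent, so this choice is without loss of generality.
1. X is the centroid of triangle NBP ⇒ X = (1/3, 1/3)
2. Y is where the line through P parallel to XB meets line BN ⇒ Y = (2, -1)
Y = B + t·(N−B) with t = -1, so BY:YN = t:(1−t) = -1:2

BY:YN = -1/2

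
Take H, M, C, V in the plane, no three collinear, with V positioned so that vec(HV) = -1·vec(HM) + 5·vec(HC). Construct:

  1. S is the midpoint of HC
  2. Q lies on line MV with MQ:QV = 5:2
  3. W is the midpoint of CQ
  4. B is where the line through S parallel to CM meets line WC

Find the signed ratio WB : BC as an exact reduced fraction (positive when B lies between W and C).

Set H = (0, 0), M = (1, 0), C = (0, 1), V = (-1, 5); any affine frame gives the same invariant.
1. S is the midpoint of HC ⇒ S = (0, 1/2)
2. Q lies on line MV with MQ:QV = 5:2 ⇒ Q = (-3/7, 25/7)
3. W is the midpoint of CQ ⇒ W = (-3/14, 16/7)
4. B is where the line through S parallel to CM meets line WC ⇒ B = (1/10, 2/5)
B = W + t·(C−W) with t = 22/15, so WB:BC = t:(1−t) = 22/15:-7/15

WB:BC = -22/7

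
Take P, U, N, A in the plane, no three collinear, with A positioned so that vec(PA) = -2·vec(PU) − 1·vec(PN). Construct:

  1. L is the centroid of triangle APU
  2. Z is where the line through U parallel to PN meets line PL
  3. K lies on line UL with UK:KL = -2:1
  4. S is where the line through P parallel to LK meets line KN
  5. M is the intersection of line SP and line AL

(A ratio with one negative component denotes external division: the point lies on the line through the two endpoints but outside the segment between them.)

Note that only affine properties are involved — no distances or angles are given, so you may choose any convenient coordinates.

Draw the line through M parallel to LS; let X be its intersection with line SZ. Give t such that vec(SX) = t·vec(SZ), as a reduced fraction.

Set P = (0, 0), U = (1, 0), N = (0, 1), A = (-2, -1); any affine frame gives the same invariant.
1. L is the centroid of triangle APU ⇒ L = (-1/3, -1/3)
2. Z is where the line through U parallel to PN meets line PL ⇒ Z = (1, 1)
3. K lies on line UL with UK:KL = -2:1 ⇒ K = (-5/3, -2/3)
4. S is where the line through P parallel to LK meets line KN ⇒ S = (-4/3, -1/3)
5. M is the intersection of line SP and line AL ⇒ M = (4/3, 1/3)
through M parallel to LS: direction (-1, 0); meets SZ at X = (-1/6, 1/3)
X = S + t·(Z−S) with t = 1/2

t = 1/2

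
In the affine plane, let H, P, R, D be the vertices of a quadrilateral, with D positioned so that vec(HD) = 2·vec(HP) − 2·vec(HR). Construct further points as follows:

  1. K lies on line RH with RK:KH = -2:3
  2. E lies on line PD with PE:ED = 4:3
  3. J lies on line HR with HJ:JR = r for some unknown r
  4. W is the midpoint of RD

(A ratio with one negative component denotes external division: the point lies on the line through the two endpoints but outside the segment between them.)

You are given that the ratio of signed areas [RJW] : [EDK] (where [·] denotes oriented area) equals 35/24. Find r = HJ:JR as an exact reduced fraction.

r = 3/5

Work in coordinates with H = (0, 0), P = (1, 0), R = (0, 1), D = (2, -2).
1. K lies on line RH with RK:KH = -2:3 ⇒ K = (0, 3)
2. E lies on line PD with PE:ED = 4:3 ⇒ E = (11/7, -8/7)
3. With HJ:JR = r, write λ = r/(r+1) so J = H + λ·(R−H); J is affine-linear in λ
4. W is the midpoint of RD ⇒ W = (1, -1/2)
Every point depending on J is an affine combination of J and λ-independent points, so each such coordinate is linear in λ; the λ² term in each signed area is a multiple of (R−H)×(R−H) = 0, so 2·[RJW] and 2·[EDK] are each linear in λ. Evaluating at λ=0 and λ=1:
  2·[RJW] = −λ + 1,   2·[EDK] = 3/7
So [RJW]:[EDK] = (−λ + 1) / (3/7). Setting this equal to 35/24:
  −λ + 1 = 35/24·(3/7)  ⇒  λ = 3/8
Then r = λ/(1−λ) = (3/8)/(5/8) = 3/5. Check: with r = 3/5, J = (0, 3/8) and [RJW]:[EDK] = 35/24 as required.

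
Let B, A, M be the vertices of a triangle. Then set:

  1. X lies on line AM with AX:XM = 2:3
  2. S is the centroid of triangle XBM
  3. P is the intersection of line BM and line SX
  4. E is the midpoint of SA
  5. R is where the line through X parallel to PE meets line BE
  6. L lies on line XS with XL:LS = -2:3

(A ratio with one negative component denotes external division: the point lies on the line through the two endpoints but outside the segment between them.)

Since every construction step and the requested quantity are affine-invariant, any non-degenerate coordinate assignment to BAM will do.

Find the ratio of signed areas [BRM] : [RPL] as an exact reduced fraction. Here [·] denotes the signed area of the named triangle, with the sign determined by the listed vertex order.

[BRM]:[RPL] = -72/7

Assign B = (0, 0), A = (1, 0), M = (0, 1) — the answer is frame-independent, so this choice is without loss of generality.
1. X lies on line AM with AX:XM = 2:3 ⇒ X = (3/5, 2/5)
2. S is the centroid of triangle XBM ⇒ S = (1/5, 7/15)
3. P is the intersection of line BM and line SX ⇒ P = (0, 1/2)
4. E is the midpoint of SA ⇒ E = (3/5, 7/30)
5. R is where the line through X parallel to PE meets line BE ⇒ R = (4/5, 14/45)
6. L lies on line XS with XL:LS = -2:3 ⇒ L = (7/5, 4/15)
2·[BRM] = 4/5, 2·[RPL] = -7/90
[BRM]:[RPL] = 4/5:-7/90 = -72/7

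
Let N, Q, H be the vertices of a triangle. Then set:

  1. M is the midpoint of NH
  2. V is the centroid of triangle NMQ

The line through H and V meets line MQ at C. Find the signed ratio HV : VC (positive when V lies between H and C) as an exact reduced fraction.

HV:VC = -4

Choose coordinates N = (0, 0), Q = (1, 0), H = (0, 1).
1. M is the midpoint of NH ⇒ M = (0, 1/2)
2. V is the centroid of triangle NMQ ⇒ V = (1/3, 1/6)
line HV meets MQ at C = (1/4, 3/8)
V = H + t·(C−H) with t = 4/3, so HV:VC = 4/3:-1/3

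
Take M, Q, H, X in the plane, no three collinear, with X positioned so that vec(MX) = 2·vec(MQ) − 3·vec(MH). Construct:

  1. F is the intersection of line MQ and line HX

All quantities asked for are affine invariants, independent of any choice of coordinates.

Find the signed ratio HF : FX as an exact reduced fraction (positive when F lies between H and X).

Work in coordinates with M = (0, 0), Q = (1, 0), H = (0, 1), X = (2, -3).
1. F is the intersection of line MQ and line HX ⇒ F = (1/2, 0)
F = H + t·(X−H) with t = 1/4, so HF:FX = t:(1−t) = 1/4:3/4

HF:FX = 1/3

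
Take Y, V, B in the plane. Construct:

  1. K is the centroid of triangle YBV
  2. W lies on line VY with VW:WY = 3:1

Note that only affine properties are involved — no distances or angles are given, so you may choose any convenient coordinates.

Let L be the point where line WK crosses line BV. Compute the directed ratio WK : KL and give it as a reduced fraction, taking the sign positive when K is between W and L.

WK:KL = 5/4

Assign Y = (0, 0), V = (1, 0), B = (0, 1) — the answer is frame-independent, so this choice is without loss of generality.
1. K is the centroid of triangle YBV ⇒ K = (1/3, 1/3)
2. W lies on line VY with VW:WY = 3:1 ⇒ W = (1/4, 0)
line WK meets BV at L = (2/5, 3/5)
K = W + t·(L−W) with t = 5/9, so WK:KL = 5/9:4/9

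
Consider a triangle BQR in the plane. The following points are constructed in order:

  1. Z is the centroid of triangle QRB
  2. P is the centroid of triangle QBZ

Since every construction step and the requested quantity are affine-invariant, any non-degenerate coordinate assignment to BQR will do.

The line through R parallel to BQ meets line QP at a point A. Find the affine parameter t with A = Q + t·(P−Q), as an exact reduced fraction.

Assign B = (0, 0), Q = (1, 0), R = (0, 1) — the answer is frame-independent, so this choice is without loss of generality.
1. Z is the centroid of triangle QRB ⇒ Z = (1/3, 1/3)
2. P is the centroid of triangle QBZ ⇒ P = (4/9, 1/9)
through R parallel to BQ: direction (1, 0); meets QP at A = (-4, 1)
A = Q + t·(P−Q) with t = 9

t = 9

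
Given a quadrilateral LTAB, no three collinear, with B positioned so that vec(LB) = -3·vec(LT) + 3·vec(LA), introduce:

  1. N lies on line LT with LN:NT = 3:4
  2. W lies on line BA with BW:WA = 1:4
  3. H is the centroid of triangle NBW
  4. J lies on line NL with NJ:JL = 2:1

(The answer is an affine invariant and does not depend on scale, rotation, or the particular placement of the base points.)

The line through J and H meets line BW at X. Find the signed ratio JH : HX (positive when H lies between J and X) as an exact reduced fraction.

JH:HX = 14/5

Choose coordinates L = (0, 0), T = (1, 0), A = (0, 1), B = (-3, 3).
1. N lies on line LT with LN:NT = 3:4 ⇒ N = (3/7, 0)
2. W lies on line BA with BW:WA = 1:4 ⇒ W = (-12/5, 13/5)
3. H is the centroid of triangle NBW ⇒ H = (-58/35, 28/15)
4. J lies on line NL with NJ:JL = 2:1 ⇒ J = (1/7, 0)
line JH meets BW at X = (-23/10, 38/15)
H = J + t·(X−J) with t = 14/19, so JH:HX = 14/19:5/19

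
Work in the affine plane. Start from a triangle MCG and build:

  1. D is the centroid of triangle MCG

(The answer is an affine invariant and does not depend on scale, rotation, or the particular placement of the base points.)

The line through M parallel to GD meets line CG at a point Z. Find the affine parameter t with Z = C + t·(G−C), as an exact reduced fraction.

Choose coordinates M = (0, 0), C = (1, 0), G = (0, 1).
1. D is the centroid of triangle MCG ⇒ D = (1/3, 1/3)
through M parallel to GD: direction (1/3, -2/3); meets CG at Z = (-1, 2)
Z = C + t·(G−C) with t = 2

t = 2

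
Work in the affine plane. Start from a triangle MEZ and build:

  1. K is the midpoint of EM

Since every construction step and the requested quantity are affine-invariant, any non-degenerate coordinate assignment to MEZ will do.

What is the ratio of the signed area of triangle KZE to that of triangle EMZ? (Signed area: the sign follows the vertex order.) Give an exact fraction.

Choose coordinates M = (0, 0), E = (1, 0), Z = (0, 1).
1. K is the midpoint of EM ⇒ K = (1/2, 0)
2·[KZE] = -1/2, 2·[EMZ] = -1
[KZE]:[EMZ] = -1/2:-1 = 1/2

[KZE]:[EMZ] = 1/2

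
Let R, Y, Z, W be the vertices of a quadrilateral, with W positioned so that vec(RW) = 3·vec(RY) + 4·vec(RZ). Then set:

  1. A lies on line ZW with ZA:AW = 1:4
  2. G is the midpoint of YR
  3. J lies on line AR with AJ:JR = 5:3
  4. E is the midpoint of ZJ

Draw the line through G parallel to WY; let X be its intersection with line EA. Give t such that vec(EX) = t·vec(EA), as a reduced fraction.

Work in coordinates with R = (0, 0), Y = (1, 0), Z = (0, 1), W = (3, 4).
1. A lies on line ZW with ZA:AW = 1:4 ⇒ A = (3/5, 8/5)
2. G is the midpoint of YR ⇒ G = (1/2, 0)
3. J lies on line AR with AJ:JR = 5:3 ⇒ J = (9/40, 3/5)
4. E is the midpoint of ZJ ⇒ E = (9/80, 4/5)
through G parallel to WY: direction (-2, -4); meets EA at X = (9/2, 8)
X = E + t·(A−E) with t = 9

t = 9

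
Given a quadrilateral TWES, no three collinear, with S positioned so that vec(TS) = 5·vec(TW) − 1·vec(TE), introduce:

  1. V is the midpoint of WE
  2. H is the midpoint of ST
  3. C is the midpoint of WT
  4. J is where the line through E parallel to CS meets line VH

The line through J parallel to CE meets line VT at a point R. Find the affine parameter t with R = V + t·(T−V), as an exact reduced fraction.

Choose coordinates T = (0, 0), W = (1, 0), E = (0, 1), S = (5, -1).
1. V is the midpoint of WE ⇒ V = (1/2, 1/2)
2. H is the midpoint of ST ⇒ H = (5/2, -1/2)
3. C is the midpoint of WT ⇒ C = (1/2, 0)
4. J is where the line through E parallel to CS meets line VH ⇒ J = (-9/10, 6/5)
through J parallel to CE: direction (-1/2, 1); meets VT at R = (-1/5, -1/5)
R = V + t·(T−V) with t = 7/5

t = 7/5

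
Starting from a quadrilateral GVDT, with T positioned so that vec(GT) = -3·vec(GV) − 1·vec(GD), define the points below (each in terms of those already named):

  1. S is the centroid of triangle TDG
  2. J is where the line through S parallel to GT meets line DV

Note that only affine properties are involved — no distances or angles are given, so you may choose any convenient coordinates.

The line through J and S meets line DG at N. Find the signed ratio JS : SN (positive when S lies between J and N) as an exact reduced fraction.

Choose coordinates G = (0, 0), V = (1, 0), D = (0, 1), T = (-3, -1).
1. S is the centroid of triangle TDG ⇒ S = (-1, 0)
2. J is where the line through S parallel to GT meets line DV ⇒ J = (1/2, 1/2)
line JS meets DG at N = (0, 1/3)
S = J + t·(N−J) with t = 3, so JS:SN = 3:-2

JS:SN = -3/2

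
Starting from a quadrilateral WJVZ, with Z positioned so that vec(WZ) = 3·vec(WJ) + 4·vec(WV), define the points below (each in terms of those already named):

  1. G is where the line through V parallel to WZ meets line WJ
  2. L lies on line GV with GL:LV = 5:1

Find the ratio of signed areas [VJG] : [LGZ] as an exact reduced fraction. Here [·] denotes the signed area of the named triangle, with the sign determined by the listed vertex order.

[VJG]:[LGZ] = -14/5

Set W = (0, 0), J = (1, 0), V = (0, 1), Z = (3, 4); any affine frame gives the same invariant.
1. G is where the line through V parallel to WZ meets line WJ ⇒ G = (-3/4, 0)
2. L lies on line GV with GL:LV = 5:1 ⇒ L = (-1/8, 5/6)
2·[VJG] = -7/4, 2·[LGZ] = 5/8
[VJG]:[LGZ] = -7/4:5/8 = -14/5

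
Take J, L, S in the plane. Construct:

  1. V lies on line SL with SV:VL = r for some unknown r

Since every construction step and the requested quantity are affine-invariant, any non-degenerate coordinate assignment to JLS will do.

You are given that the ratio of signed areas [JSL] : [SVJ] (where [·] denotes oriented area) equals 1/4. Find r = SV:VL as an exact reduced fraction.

Set J = (0, 0), L = (1, 0), S = (0, 1); any affine frame gives the same invariant.
1. With SV:VL = r, write λ = r/(r+1) so V = S + λ·(L−S); V is affine-linear in λ
Every point depending on V is an affine combination of V and λ-independent points, so each such coordinate is linear in λ; the λ² term in each signed area is a multiple of (L−S)×(L−S) = 0, so 2·[JSL] and 2·[SVJ] are each linear in λ. Evaluating at λ=0 and λ=1:
  2·[JSL] = -1,   2·[SVJ] = −λ
So [JSL]:[SVJ] = (-1) / (−λ). Setting this equal to 1/4:
  -1 = 1/4·(−λ)  ⇒  λ = 4
Then r = λ/(1−λ) = (4)/(-3) = -4/3. Check: with r = -4/3, V = (4, -3) and [JSL]:[SVJ] = 1/4 as required.

r = -4/3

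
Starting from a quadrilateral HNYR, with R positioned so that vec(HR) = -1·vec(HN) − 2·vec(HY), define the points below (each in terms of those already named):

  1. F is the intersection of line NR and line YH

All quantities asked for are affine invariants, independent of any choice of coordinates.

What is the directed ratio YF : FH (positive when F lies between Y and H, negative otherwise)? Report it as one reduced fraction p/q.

YF:FH = -2

Choose coordinates H = (0, 0), N = (1, 0), Y = (0, 1), R = (-1, -2).
1. F is the intersection of line NR and line YH ⇒ F = (0, -1)
F = Y + t·(H−Y) with t = 2, so YF:FH = t:(1−t) = 2:-1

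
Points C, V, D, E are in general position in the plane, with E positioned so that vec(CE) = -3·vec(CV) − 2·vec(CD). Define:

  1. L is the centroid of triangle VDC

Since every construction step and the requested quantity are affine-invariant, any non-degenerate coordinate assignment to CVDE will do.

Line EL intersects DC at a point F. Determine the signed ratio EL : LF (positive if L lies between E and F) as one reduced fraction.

Choose coordinates C = (0, 0), V = (1, 0), D = (0, 1), E = (-3, -2).
1. L is the centroid of triangle VDC ⇒ L = (1/3, 1/3)
line EL meets DC at F = (0, 1/10)
L = E + t·(F−E) with t = 10/9, so EL:LF = 10/9:-1/9

EL:LF = -10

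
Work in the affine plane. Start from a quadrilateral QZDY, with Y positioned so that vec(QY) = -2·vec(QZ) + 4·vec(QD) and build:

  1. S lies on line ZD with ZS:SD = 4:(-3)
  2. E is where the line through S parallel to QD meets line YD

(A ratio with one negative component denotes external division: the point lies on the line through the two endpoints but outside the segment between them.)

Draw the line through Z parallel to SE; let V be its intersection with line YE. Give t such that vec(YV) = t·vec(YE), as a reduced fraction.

t = -3

Work in coordinates with Q = (0, 0), Z = (1, 0), D = (0, 1), Y = (-2, 4).
1. S lies on line ZD with ZS:SD = 4:(-3) ⇒ S = (-3, 4)
2. E is where the line through S parallel to QD meets line YD ⇒ E = (-3, 11/2)
through Z parallel to SE: direction (0, 3/2); meets YE at V = (1, -1/2)
V = Y + t·(E−Y) with t = -3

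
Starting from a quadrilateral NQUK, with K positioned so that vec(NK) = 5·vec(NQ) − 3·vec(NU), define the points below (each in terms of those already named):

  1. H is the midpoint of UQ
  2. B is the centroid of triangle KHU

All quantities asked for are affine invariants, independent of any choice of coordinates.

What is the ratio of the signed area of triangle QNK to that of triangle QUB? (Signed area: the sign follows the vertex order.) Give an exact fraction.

Assign N = (0, 0), Q = (1, 0), U = (0, 1), K = (5, -3) — the answer is frame-independent, so this choice is without loss of generality.
1. H is the midpoint of UQ ⇒ H = (1/2, 1/2)
2. B is the centroid of triangle KHU ⇒ B = (11/6, -1/2)
2·[QNK] = 3, 2·[QUB] = -1/3
[QNK]:[QUB] = 3:-1/3 = -9

[QNK]:[QUB] = -9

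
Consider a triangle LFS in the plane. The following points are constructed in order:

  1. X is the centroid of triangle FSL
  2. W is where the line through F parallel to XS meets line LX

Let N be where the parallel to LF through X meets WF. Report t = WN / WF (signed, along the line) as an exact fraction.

t = 1/2

Work in coordinates with L = (0, 0), F = (1, 0), S = (0, 1).
1. X is the centroid of triangle FSL ⇒ X = (1/3, 1/3)
2. W is where the line through F parallel to XS meets line LX ⇒ W = (2/3, 2/3)
through X parallel to LF: direction (1, 0); meets WF at N = (5/6, 1/3)
N = W + t·(F−W) with t = 1/2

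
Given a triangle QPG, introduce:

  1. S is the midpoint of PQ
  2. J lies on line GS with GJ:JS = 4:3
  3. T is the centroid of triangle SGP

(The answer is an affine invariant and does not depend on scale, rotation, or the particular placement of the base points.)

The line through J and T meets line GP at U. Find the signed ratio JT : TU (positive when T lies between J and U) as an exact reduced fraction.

Choose coordinates Q = (0, 0), P = (1, 0), G = (0, 1).
1. S is the midpoint of PQ ⇒ S = (1/2, 0)
2. J lies on line GS with GJ:JS = 4:3 ⇒ J = (2/7, 3/7)
3. T is the centroid of triangle SGP ⇒ T = (1/2, 1/3)
line JT meets GP at U = (4/5, 1/5)
T = J + t·(U−J) with t = 5/12, so JT:TU = 5/12:7/12

JT:TU = 5/7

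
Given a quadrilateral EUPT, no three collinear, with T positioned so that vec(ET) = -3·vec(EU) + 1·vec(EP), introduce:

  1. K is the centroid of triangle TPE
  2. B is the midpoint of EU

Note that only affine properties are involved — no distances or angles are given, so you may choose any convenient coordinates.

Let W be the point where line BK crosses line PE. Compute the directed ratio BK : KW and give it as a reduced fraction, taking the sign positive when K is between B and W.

BK:KW = -3/2

Set E = (0, 0), U = (1, 0), P = (0, 1), T = (-3, 1); any affine frame gives the same invariant.
1. K is the centroid of triangle TPE ⇒ K = (-1, 2/3)
2. B is the midpoint of EU ⇒ B = (1/2, 0)
line BK meets PE at W = (0, 2/9)
K = B + t·(W−B) with t = 3, so BK:KW = 3:-2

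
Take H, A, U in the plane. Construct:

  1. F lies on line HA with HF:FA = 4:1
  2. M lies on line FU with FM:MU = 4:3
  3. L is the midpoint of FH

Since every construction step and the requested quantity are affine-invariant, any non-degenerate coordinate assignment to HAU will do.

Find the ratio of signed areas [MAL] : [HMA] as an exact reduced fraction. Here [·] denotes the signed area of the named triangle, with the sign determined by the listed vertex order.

[MAL]:[HMA] = 3/5

Set H = (0, 0), A = (1, 0), U = (0, 1); any affine frame gives the same invariant.
1. F lies on line HA with HF:FA = 4:1 ⇒ F = (4/5, 0)
2. M lies on line FU with FM:MU = 4:3 ⇒ M = (12/35, 4/7)
3. L is the midpoint of FH ⇒ L = (2/5, 0)
2·[MAL] = -12/35, 2·[HMA] = -4/7
[MAL]:[HMA] = -12/35:-4/7 = 3/5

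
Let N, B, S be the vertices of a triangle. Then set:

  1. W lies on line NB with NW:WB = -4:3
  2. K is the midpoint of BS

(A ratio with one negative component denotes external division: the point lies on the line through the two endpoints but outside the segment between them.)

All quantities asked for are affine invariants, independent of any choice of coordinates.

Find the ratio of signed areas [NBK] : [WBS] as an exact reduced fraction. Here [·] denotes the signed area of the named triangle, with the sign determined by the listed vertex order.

[NBK]:[WBS] = -1/6

Work in coordinates with N = (0, 0), B = (1, 0), S = (0, 1).
1. W lies on line NB with NW:WB = -4:3 ⇒ W = (4, 0)
2. K is the midpoint of BS ⇒ K = (1/2, 1/2)
2·[NBK] = 1/2, 2·[WBS] = -3
[NBK]:[WBS] = 1/2:-3 = -1/6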